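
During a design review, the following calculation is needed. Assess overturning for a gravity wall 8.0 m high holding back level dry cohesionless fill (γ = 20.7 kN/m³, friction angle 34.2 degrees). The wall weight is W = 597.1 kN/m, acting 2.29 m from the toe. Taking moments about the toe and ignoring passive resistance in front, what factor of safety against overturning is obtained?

2.76

K_a = tan²(45° − 34.2°/2) = 0.2803.
P_a = ½K_aγH² = 0.5×0.2803×20.7×8.0² = 185.7 kN/m, acting at H/3 = 2.667 m above the base.
Overturning moment M_o = P_a × H/3 = 185.7 × 2.667 = 495.2.
Resisting moment M_r = W × 2.29 = 597.1 × 2.29 = 1367.
FS_overturning = M_r/M_o = 1367/495.2 = 2.761.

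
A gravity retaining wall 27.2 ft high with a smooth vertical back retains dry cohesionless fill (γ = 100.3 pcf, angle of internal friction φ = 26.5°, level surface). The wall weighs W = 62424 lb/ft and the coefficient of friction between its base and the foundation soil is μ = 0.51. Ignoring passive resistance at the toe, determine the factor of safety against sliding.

2.24

K_a = tan²(45° − 26.5°/2) = 0.3829.
P_a = ½K_aγH² = 0.5×0.3829×100.3×27.2² = 14210 lb/ft, acting at H/3 = 9.067 ft above the base.
FS_sliding = μW / P_a = 0.51×62424 / 14210 = 2.241.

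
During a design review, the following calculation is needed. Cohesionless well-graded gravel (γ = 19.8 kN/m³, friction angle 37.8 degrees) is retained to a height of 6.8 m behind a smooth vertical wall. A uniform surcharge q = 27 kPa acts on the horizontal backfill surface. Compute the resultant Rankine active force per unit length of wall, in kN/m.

154 kN/m

K_a = tan²(45° − φ/2) = 0.2400.
Soil triangle: ½ K_a γ H² = 0.5×0.2400×19.8×6.8² = 109.9 kN/m.
Surcharge rectangle: K_a q H = 0.2400×27×6.8 = 44.06 kN/m.
Total = 109.9 + 44.06 = 153.9 kN/m.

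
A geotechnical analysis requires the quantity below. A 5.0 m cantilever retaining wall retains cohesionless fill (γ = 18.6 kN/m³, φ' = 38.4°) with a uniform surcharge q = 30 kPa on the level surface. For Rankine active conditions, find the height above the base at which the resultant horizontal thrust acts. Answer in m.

1.99 m

K_a = 0.2337.
Triangular part P₁ = ½K_aγH² = 54.33 at H/3 = 1.667 m; rectangular part P₂ = K_a q H = 35.05 at H/2 = 2.500 m.
ȳ = (P₁·1.667 + P₂·2.500)/(P₁+P₂) = 1.993 m.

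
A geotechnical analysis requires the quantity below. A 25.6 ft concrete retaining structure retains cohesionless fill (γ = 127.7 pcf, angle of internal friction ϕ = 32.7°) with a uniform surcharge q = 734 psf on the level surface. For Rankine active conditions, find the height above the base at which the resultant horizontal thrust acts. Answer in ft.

K_a = 0.2985.
Triangular part P₁ = ½K_aγH² = 12490 at H/3 = 8.533 ft; rectangular part P₂ = K_a q H = 5609 at H/2 = 12.80 ft.
ȳ = (P₁·8.533 + P₂·12.80)/(P₁+P₂) = 9.856 ft.

9.86 ft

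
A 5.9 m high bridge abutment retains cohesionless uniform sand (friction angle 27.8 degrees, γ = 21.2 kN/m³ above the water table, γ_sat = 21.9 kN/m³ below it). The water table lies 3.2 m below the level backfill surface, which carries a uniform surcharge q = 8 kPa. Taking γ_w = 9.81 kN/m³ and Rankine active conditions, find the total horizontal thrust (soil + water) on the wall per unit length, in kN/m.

K_a = tan²(45° − φ/2) = 0.3639.
γ' = 21.9 − 9.81 = 12.09 kN/m³. h₂ = H − d_w = 2.7 m.
σ'_h: at surface K_a·q = 2.911; at WT K_a(q+γd_w) = 27.60; at base K_a(q+γd_w+γ'h₂) = 39.48 kPa.
P₁ = ½(2.911+27.60)×3.2 = 48.81; P₂ = ½(27.60+39.48)×2.7 = 90.55; P_w = ½γ_w h₂² = 35.76.
Total = 48.81+90.55+35.76 = 175.1 kN/m.

175 kN/m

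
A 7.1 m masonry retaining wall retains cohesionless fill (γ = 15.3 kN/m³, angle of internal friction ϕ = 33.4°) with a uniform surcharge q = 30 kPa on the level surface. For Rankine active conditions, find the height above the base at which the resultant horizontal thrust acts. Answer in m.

K_a = 0.2899.
Triangular part P₁ = ½K_aγH² = 111.8 at H/3 = 2.367 m; rectangular part P₂ = K_a q H = 61.75 at H/2 = 3.550 m.
ȳ = (P₁·2.367 + P₂·3.550)/(P₁+P₂) = 2.788 m.

2.79 m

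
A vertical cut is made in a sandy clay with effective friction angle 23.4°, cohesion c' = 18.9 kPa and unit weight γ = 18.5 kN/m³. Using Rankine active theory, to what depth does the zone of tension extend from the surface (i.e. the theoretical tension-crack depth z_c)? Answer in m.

K_a = tan²(45° − 23.4°/2) = 0.4315; √K_a = 0.6569.
The active pressure is zero where K_a γ z = 2c√K_a, so z_c = 2c/(γ√K_a) = 2×18.9/(18.5×0.6569) = 3.111 m.

3.11 m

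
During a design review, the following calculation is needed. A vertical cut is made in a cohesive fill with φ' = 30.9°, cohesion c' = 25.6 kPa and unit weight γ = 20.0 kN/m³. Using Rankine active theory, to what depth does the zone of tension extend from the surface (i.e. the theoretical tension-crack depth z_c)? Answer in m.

K_a = tan²(45° − 30.9°/2) = 0.3214; √K_a = 0.5669.
The active pressure is zero where K_a γ z = 2c√K_a, so z_c = 2c/(γ√K_a) = 2×25.6/(20.0×0.5669) = 4.516 m.

4.52 m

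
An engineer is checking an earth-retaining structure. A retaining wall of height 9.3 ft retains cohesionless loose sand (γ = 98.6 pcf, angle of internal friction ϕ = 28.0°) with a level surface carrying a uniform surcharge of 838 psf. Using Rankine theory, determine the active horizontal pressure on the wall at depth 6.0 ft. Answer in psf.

516 psf

K_a = (1 − sin φ)/(1 + sin φ) = 0.3610.
σ_v = γz + q = 98.6 × 6.0 + 838 = 1430 psf.
σ_h = K_a σ_v = 0.3610 × 1430 = 516.1 psf.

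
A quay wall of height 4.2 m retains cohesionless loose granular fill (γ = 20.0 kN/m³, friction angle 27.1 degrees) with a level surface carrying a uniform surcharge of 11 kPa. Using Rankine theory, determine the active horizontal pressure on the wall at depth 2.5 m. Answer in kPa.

K_a = (1 − sin φ)/(1 + sin φ) = 0.3741.
σ_v = γz + q = 20.0 × 2.5 + 11 = 61.00 kPa.
σ_h = K_a σ_v = 0.3741 × 61.00 = 22.82 kPa.

22.8 kPa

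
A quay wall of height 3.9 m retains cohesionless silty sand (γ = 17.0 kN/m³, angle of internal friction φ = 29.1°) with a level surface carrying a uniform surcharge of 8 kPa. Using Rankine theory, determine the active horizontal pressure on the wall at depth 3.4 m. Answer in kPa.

22.7 kPa

K_a = (1 − sin φ)/(1 + sin φ) = 0.3456.
σ_v = γz + q = 17.0 × 3.4 + 8 = 65.80 kPa.
σ_h = K_a σ_v = 0.3456 × 65.80 = 22.74 kPa.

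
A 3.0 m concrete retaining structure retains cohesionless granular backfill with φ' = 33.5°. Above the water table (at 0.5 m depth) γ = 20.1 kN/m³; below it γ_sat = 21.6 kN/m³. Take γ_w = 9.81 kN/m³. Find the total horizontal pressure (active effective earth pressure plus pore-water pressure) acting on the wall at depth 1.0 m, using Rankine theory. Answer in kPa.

9.51 kPa

K_a = (1 − sin φ)/(1 + sin φ) = 0.2887.
γ' = 21.6 − 9.81 = 11.79 kN/m³.
Effective vertical stress at 1.0 m: σ'_v = 20.1×0.5 + 11.79×0.500 = 15.95 kPa.
σ'_h = K_a σ'_v = 0.2887 × 15.95 = 4.604 kPa; u = γ_w × 0.500 = 4.905 kPa.
Total σ_h = 4.604 + 4.905 = 9.509 kPa.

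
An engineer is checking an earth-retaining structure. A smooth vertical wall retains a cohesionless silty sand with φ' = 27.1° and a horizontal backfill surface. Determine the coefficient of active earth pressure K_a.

0.374

K_a = tan²(45° − φ/2) = tan²(31.45°) = 0.3741.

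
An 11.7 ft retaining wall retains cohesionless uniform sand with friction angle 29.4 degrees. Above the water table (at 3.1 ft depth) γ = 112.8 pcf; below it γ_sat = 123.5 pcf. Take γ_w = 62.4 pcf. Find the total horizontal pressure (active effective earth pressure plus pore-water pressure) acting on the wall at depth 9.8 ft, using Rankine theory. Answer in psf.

677 psf

K_a = (1 − sin φ)/(1 + sin φ) = 0.3415.
γ' = 123.5 − 62.4 = 61.10 pcf.
Effective vertical stress at 9.8 ft: σ'_v = 112.8×3.1 + 61.10×6.70 = 759.1 psf.
σ'_h = K_a σ'_v = 0.3415 × 759.1 = 259.2 psf; u = γ_w × 6.70 = 418.1 psf.
Total σ_h = 259.2 + 418.1 = 677.3 psf.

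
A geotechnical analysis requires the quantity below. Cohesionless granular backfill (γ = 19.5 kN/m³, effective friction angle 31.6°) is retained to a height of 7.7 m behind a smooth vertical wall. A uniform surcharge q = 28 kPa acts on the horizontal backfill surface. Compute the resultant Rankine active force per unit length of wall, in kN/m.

248 kN/m

K_a = tan²(45° − φ/2) = 0.3123.
Soil triangle: ½ K_a γ H² = 0.5×0.3123×19.5×7.7² = 180.6 kN/m.
Surcharge rectangle: K_a q H = 0.3123×28×7.7 = 67.34 kN/m.
Total = 180.6 + 67.34 = 247.9 kN/m.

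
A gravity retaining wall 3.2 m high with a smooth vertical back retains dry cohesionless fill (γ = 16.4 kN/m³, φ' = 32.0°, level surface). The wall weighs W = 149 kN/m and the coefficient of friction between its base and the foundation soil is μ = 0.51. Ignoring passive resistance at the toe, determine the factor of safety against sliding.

K_a = tan²(45° − 32.0°/2) = 0.3073.
P_a = ½K_aγH² = 0.5×0.3073×16.4×3.2² = 25.80 kN/m, acting at H/3 = 1.067 m above the base.
FS_sliding = μW / P_a = 0.51×149 / 25.80 = 2.945.

2.95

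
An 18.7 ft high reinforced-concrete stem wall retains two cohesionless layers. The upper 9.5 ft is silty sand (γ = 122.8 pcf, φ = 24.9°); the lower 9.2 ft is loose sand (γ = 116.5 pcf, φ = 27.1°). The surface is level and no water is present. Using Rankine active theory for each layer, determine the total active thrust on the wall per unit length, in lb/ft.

8120 lb/ft

K_a1 = tan²(45°−24.9°/2) = 0.4074; K_a2 = tan²(45°−27.1°/2) = 0.3741.
Layer 1: σ at base = K_a1 γ₁ h₁ = 475.3 psf; P₁ = ½×475.3×9.5 = 2258.
Layer 2: σ_v at top = γ₁h₁ = 1167; σ_h top = K_a2×1167 = 436.4; σ_h base = K_a2×(1167+116.5×9.2) = 837.3.
P₂ = ½(436.4+837.3)×9.2 = 5859. Total P_a = 2258+5859 = 8117 lb/ft.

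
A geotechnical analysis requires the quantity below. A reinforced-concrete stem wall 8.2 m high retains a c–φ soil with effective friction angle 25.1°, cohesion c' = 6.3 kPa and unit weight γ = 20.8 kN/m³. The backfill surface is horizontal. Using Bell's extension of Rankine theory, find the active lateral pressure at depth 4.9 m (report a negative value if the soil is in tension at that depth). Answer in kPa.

K_a = (1 − sin φ)/(1 + sin φ) = 0.4043.
σ_a = K_a γ z − 2c√K_a = 0.4043×20.8×4.9 − 2×6.3×0.6358 = 33.19 kPa.

33.2 kPa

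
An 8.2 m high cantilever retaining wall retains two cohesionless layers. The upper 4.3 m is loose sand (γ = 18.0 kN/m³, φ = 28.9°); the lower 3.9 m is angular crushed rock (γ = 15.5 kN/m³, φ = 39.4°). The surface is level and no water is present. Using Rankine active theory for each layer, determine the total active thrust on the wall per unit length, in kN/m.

152 kN/m

K_a1 = tan²(45°−28.9°/2) = 0.3484; K_a2 = tan²(45°−39.4°/2) = 0.2234.
Layer 1: σ at base = K_a1 γ₁ h₁ = 26.96 kPa; P₁ = ½×26.96×4.3 = 57.97.
Layer 2: σ_v at top = γ₁h₁ = 77.40; σ_h top = K_a2×77.40 = 17.29; σ_h base = K_a2×(77.40+15.5×3.9) = 30.80.
P₂ = ½(17.29+30.80)×3.9 = 93.79. Total P_a = 57.97+93.79 = 151.8 kN/m.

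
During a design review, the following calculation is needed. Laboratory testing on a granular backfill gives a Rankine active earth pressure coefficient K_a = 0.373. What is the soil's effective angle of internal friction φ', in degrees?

K_a = tan²(45° − φ/2) ⇒ 45° − φ/2 = arctan(√0.373) = 31.41°.
φ = 2(45° − 31.41°) = 27.17°.

27.2°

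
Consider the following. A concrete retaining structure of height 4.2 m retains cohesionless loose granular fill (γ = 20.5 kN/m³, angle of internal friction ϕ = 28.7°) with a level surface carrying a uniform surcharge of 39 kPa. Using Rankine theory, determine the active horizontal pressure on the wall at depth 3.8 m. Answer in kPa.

41.0 kPa

K_a = (1 − sin φ)/(1 + sin φ) = 0.3511.
σ_v = γz + q = 20.5 × 3.8 + 39 = 116.9 kPa.
σ_h = K_a σ_v = 0.3511 × 116.9 = 41.05 kPa.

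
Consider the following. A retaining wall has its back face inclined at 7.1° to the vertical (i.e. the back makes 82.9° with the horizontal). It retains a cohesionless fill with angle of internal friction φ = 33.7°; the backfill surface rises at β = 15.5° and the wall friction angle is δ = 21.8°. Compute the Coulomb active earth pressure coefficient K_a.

K_a = sin²(α+φ) / [sin²α · sin(α−δ) · (1 + √{sin(φ+δ)sin(φ−β) / (sin(α−δ)sin(α+β))})²].
With α = 82.9°, φ = 33.7°, δ = 21.8°, β = 15.5°: K_a = 0.3884.

0.388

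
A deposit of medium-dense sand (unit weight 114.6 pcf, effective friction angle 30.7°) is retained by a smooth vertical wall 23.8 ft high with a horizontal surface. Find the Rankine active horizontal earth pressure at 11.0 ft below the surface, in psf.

408 psf

K_a = (1 − sin φ)/(1 + sin φ) = 0.3240.
σ_h = K_a γ z = 0.3240 × 114.6 × 11.0 = 408.5 psf.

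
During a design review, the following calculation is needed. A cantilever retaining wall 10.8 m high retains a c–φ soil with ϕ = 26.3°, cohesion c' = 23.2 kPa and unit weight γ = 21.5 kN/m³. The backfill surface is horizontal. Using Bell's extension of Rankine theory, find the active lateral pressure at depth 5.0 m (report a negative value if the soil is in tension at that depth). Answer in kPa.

K_a = (1 − sin φ)/(1 + sin φ) = 0.3859.
σ_a = K_a γ z − 2c√K_a = 0.3859×21.5×5.0 − 2×23.2×0.6212 = 12.66 kPa.

12.7 kPa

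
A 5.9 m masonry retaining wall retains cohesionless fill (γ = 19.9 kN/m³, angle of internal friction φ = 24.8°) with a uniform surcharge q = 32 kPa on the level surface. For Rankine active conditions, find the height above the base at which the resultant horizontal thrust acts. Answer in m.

2.31 m

K_a = 0.4090.
Triangular part P₁ = ½K_aγH² = 141.7 at H/3 = 1.967 m; rectangular part P₂ = K_a q H = 77.22 at H/2 = 2.950 m.
ȳ = (P₁·1.967 + P₂·2.950)/(P₁+P₂) = 2.314 m.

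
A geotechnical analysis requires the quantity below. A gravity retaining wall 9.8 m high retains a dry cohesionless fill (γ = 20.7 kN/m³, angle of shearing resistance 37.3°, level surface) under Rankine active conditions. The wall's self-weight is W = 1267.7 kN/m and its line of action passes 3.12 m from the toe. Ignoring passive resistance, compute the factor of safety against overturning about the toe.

K_a = tan²(45° − 37.3°/2) = 0.2453.
P_a = ½K_aγH² = 0.5×0.2453×20.7×9.8² = 243.9 kN/m, acting at H/3 = 3.267 m above the base.
Overturning moment M_o = P_a × H/3 = 243.9 × 3.267 = 796.6.
Resisting moment M_r = W × 3.12 = 1267.7 × 3.12 = 3955.
FS_overturning = M_r/M_o = 3955/796.6 = 4.965.

4.96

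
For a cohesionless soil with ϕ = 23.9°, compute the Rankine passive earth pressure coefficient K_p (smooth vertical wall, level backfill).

2.36

K_p = (1 + sin φ)/(1 − sin φ) = tan²(45° + 23.9°/2) = 2.362.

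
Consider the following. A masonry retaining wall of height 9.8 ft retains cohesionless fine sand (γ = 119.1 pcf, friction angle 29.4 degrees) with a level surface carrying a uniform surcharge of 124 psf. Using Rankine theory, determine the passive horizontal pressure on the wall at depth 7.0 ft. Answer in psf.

2800 psf

K_p = (1 + sin φ)/(1 − sin φ) = 2.929.
σ_v = γz + q = 119.1 × 7.0 + 124 = 957.7 psf.
σ_h = K_p σ_v = 2.929 × 957.7 = 2805 psf.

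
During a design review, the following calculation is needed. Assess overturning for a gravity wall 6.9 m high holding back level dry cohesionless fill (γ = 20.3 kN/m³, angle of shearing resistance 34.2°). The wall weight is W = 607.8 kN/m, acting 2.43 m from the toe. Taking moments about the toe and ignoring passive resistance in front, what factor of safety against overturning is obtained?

4.74

K_a = tan²(45° − 34.2°/2) = 0.2803.
P_a = ½K_aγH² = 0.5×0.2803×20.3×6.9² = 135.5 kN/m, acting at H/3 = 2.300 m above the base.
Overturning moment M_o = P_a × H/3 = 135.5 × 2.300 = 311.6.
Resisting moment M_r = W × 2.43 = 607.8 × 2.43 = 1477.
FS_overturning = M_r/M_o = 1477/311.6 = 4.740.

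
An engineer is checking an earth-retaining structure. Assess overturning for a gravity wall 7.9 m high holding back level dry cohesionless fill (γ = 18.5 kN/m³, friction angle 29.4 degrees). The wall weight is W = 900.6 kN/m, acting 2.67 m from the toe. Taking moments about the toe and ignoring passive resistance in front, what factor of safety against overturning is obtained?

4.63

K_a = tan²(45° − 29.4°/2) = 0.3415.
P_a = ½K_aγH² = 0.5×0.3415×18.5×7.9² = 197.1 kN/m, acting at H/3 = 2.633 m above the base.
Overturning moment M_o = P_a × H/3 = 197.1 × 2.633 = 519.1.
Resisting moment M_r = W × 2.67 = 900.6 × 2.67 = 2405.
FS_overturning = M_r/M_o = 2405/519.1 = 4.632.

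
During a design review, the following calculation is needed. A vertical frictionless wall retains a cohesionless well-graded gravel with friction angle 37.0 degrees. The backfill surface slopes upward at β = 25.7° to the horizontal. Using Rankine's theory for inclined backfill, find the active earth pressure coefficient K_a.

K_a = cos β · (cos β − √(cos²β − cos²φ)) / (cos β + √(cos²β − cos²φ)).
cos β = 0.9011, cos φ = 0.7986, √(cos²β − cos²φ) = 0.4173.
K_a = 0.9011 × (0.9011 − 0.4173)/(0.9011 + 0.4173) = 0.3307.

0.331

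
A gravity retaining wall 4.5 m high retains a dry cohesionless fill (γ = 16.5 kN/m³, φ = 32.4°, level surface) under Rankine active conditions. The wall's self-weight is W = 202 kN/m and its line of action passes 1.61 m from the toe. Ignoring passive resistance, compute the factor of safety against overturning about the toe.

4.29

K_a = tan²(45° − 32.4°/2) = 0.3022.
P_a = ½K_aγH² = 0.5×0.3022×16.5×4.5² = 50.49 kN/m, acting at H/3 = 1.500 m above the base.
Overturning moment M_o = P_a × H/3 = 50.49 × 1.500 = 75.74.
Resisting moment M_r = W × 1.61 = 202 × 1.61 = 325.2.
FS_overturning = M_r/M_o = 325.2/75.74 = 4.294.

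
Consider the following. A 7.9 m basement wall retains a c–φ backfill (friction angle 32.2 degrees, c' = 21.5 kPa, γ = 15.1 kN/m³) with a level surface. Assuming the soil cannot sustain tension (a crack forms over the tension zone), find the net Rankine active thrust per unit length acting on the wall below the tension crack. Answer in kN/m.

K_a = 0.3047; √K_a = 0.5520.
Tension-crack depth z_c = 2c/(γ√K_a) = 2×21.5/(15.1×0.5520) = 5.159 m.
σ_a at base = K_a γ H − 2c√K_a = 0.3047×15.1×7.9 − 2×21.5×0.5520 = 12.61 kPa.
P_a = ½ × 12.61 × (H − z_c) = 0.5×12.61×2.741 = 17.29 kN/m.

17.3 kN/m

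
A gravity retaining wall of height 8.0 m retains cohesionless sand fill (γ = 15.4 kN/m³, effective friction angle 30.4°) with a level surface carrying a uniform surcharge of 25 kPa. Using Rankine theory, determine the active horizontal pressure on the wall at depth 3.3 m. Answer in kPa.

24.9 kPa

K_a = (1 − sin φ)/(1 + sin φ) = 0.3280.
σ_v = γz + q = 15.4 × 3.3 + 25 = 75.82 kPa.
σ_h = K_a σ_v = 0.3280 × 75.82 = 24.87 kPa.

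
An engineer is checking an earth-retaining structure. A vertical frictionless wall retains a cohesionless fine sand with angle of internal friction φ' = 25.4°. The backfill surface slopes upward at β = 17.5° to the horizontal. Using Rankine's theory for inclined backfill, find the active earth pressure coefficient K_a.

K_a = cos β · (cos β − √(cos²β − cos²φ)) / (cos β + √(cos²β − cos²φ)).
cos β = 0.9537, cos φ = 0.9033, √(cos²β − cos²φ) = 0.3059.
K_a = 0.9537 × (0.9537 − 0.3059)/(0.9537 + 0.3059) = 0.4905.

0.491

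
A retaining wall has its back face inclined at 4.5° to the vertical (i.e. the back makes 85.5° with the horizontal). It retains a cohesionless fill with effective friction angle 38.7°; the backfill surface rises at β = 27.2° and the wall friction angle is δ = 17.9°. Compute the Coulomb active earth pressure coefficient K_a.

K_a = sin²(α+φ) / [sin²α · sin(α−δ) · (1 + √{sin(φ+δ)sin(φ−β) / (sin(α−δ)sin(α+β))})²].
With α = 85.5°, φ = 38.7°, δ = 17.9°, β = 27.2°: K_a = 0.3582.

0.358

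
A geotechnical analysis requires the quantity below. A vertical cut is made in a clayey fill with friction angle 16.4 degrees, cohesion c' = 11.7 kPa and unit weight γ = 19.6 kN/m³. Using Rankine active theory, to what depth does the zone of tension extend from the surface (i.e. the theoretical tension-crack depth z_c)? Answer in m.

1.60 m

K_a = tan²(45° − 16.4°/2) = 0.5596; √K_a = 0.7481.
The active pressure is zero where K_a γ z = 2c√K_a, so z_c = 2c/(γ√K_a) = 2×11.7/(19.6×0.7481) = 1.596 m.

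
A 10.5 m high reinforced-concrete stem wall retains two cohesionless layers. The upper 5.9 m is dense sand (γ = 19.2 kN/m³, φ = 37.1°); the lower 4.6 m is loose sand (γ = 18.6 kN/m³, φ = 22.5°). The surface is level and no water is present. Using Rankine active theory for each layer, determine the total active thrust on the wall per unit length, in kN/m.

K_a1 = tan²(45°−37.1°/2) = 0.2475; K_a2 = tan²(45°−22.5°/2) = 0.4465.
Layer 1: σ at base = K_a1 γ₁ h₁ = 28.04 kPa; P₁ = ½×28.04×5.9 = 82.71.
Layer 2: σ_v at top = γ₁h₁ = 113.3; σ_h top = K_a2×113.3 = 50.58; σ_h base = K_a2×(113.3+18.6×4.6) = 88.77.
P₂ = ½(50.58+88.77)×4.6 = 320.5. Total P_a = 82.71+320.5 = 403.2 kN/m.

403 kN/m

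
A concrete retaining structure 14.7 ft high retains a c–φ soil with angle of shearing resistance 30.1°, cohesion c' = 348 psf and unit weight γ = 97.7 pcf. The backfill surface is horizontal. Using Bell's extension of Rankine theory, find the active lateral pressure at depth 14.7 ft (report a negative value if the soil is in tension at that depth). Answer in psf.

75.8 psf

K_a = (1 − sin φ)/(1 + sin φ) = 0.3320.
σ_a = K_a γ z − 2c√K_a = 0.3320×97.7×14.7 − 2×348×0.5762 = 75.78 psf.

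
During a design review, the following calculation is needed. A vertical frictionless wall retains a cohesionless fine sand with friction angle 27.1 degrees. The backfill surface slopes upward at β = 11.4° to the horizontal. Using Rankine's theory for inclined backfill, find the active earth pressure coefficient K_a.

0.402

K_a = cos β · (cos β − √(cos²β − cos²φ)) / (cos β + √(cos²β − cos²φ)).
cos β = 0.9803, cos φ = 0.8902, √(cos²β − cos²φ) = 0.4104.
K_a = 0.9803 × (0.9803 − 0.4104)/(0.9803 + 0.4104) = 0.4017.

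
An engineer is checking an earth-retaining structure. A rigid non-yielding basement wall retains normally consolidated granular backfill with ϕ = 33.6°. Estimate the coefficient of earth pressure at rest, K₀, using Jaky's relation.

0.447

K₀ = 1 − sin φ' = 1 − sin 33.6° = 0.4466.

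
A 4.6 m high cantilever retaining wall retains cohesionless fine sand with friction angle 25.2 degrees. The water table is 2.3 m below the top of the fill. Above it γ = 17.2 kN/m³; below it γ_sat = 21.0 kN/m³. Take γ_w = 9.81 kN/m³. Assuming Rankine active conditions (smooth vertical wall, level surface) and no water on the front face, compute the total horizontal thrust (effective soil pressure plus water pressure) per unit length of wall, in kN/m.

92.8 kN/m

K_a = tan²(45° − φ/2) = 0.4027.
γ' = 21.0 − 9.81 = 11.19 kN/m³. Depth below WT = 2.3 m.
σ'_h at WT = K_a γ d_w = 15.93 kPa; at base = 15.93 + K_a γ' × 2.3 = 26.30 kPa.
P₁ (0–2.3 m) = ½×15.93×2.3 = 18.32. P₂ (2.3–4.6 m) = ½(15.93+26.30)×2.3 = 48.56.
P_w = ½ γ_w h₂² = 0.5×9.81×2.3² = 25.95. Total = 18.32+48.56+25.95 = 92.83 kN/m.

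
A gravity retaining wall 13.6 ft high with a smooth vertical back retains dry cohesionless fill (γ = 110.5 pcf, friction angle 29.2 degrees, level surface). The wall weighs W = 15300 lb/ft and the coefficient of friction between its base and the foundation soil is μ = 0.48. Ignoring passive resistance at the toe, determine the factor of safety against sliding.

K_a = tan²(45° − 29.2°/2) = 0.3442.
P_a = ½K_aγH² = 0.5×0.3442×110.5×13.6² = 3518 lb/ft, acting at H/3 = 4.533 ft above the base.
FS_sliding = μW / P_a = 0.48×15300 / 3518 = 2.088.

2.09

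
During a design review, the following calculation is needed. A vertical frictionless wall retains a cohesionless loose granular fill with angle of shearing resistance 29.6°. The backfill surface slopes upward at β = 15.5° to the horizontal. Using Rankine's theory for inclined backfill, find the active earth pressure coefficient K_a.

0.383

K_a = cos β · (cos β − √(cos²β − cos²φ)) / (cos β + √(cos²β − cos²φ)).
cos β = 0.9636, cos φ = 0.8695, √(cos²β − cos²φ) = 0.4154.
K_a = 0.9636 × (0.9636 − 0.4154)/(0.9636 + 0.4154) = 0.3831.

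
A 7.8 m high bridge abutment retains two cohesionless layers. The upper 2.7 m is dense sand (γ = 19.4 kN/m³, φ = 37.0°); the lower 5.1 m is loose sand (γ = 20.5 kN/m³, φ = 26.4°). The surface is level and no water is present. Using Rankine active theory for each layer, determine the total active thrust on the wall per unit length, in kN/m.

223 kN/m

K_a1 = tan²(45°−37.0°/2) = 0.2486; K_a2 = tan²(45°−26.4°/2) = 0.3844.
Layer 1: σ at base = K_a1 γ₁ h₁ = 13.02 kPa; P₁ = ½×13.02×2.7 = 17.58.
Layer 2: σ_v at top = γ₁h₁ = 52.38; σ_h top = K_a2×52.38 = 20.14; σ_h base = K_a2×(52.38+20.5×5.1) = 60.33.
P₂ = ½(20.14+60.33)×5.1 = 205.2. Total P_a = 17.58+205.2 = 222.8 kN/m.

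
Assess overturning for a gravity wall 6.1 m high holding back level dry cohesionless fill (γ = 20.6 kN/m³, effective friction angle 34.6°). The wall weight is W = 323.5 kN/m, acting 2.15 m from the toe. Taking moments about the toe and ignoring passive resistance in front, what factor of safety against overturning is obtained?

K_a = tan²(45° − 34.6°/2) = 0.2756.
P_a = ½K_aγH² = 0.5×0.2756×20.6×6.1² = 105.6 kN/m, acting at H/3 = 2.033 m above the base.
Overturning moment M_o = P_a × H/3 = 105.6 × 2.033 = 214.8.
Resisting moment M_r = W × 2.15 = 323.5 × 2.15 = 695.5.
FS_overturning = M_r/M_o = 695.5/214.8 = 3.238.

3.24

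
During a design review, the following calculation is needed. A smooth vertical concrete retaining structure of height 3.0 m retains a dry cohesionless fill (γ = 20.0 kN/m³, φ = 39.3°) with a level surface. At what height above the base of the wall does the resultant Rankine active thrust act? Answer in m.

K_a = 0.2245.
The pressure distribution is triangular, so the resultant acts at H/3 above the base = 3.0/3 = 1.000 m.

1.00 m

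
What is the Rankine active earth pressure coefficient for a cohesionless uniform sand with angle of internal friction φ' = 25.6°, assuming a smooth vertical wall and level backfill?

K_a = (1 − sin φ)/(1 + sin φ) = (1 − sin 25.6°)/(1 + sin 25.6°) = 0.3966.

0.397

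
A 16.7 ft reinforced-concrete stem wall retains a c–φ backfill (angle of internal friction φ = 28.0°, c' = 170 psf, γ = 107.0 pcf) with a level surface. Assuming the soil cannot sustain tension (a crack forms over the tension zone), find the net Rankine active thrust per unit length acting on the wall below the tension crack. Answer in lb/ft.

2520 lb/ft

K_a = 0.3610; √K_a = 0.6009.
Tension-crack depth z_c = 2c/(γ√K_a) = 2×170/(107.0×0.6009) = 5.288 ft.
σ_a at base = K_a γ H − 2c√K_a = 0.3610×107.0×16.7 − 2×170×0.6009 = 440.8 psf.
P_a = ½ × 440.8 × (H − z_c) = 0.5×440.8×11.41 = 2515 lb/ft.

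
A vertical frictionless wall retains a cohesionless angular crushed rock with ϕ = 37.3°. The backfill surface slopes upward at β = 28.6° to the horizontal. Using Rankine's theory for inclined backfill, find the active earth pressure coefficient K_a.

K_a = cos β · (cos β − √(cos²β − cos²φ)) / (cos β + √(cos²β − cos²φ)).
cos β = 0.8780, cos φ = 0.7955, √(cos²β − cos²φ) = 0.3716.
K_a = 0.8780 × (0.8780 − 0.3716)/(0.8780 + 0.3716) = 0.3558.

0.356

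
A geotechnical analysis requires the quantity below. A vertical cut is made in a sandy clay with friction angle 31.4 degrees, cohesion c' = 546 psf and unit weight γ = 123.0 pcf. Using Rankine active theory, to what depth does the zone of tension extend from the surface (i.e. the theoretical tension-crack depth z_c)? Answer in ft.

15.8 ft

K_a = tan²(45° − 31.4°/2) = 0.3149; √K_a = 0.5612.
The active pressure is zero where K_a γ z = 2c√K_a, so z_c = 2c/(γ√K_a) = 2×546/(123.0×0.5612) = 15.82 ft.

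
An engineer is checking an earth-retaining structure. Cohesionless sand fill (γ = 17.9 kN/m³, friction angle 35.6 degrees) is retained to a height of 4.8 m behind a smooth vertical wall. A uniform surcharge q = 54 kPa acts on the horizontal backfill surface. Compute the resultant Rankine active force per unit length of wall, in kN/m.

K_a = tan²(45° − φ/2) = 0.2641.
Soil triangle: ½ K_a γ H² = 0.5×0.2641×17.9×4.8² = 54.46 kN/m.
Surcharge rectangle: K_a q H = 0.2641×54×4.8 = 68.46 kN/m.
Total = 54.46 + 68.46 = 122.9 kN/m.

123 kN/m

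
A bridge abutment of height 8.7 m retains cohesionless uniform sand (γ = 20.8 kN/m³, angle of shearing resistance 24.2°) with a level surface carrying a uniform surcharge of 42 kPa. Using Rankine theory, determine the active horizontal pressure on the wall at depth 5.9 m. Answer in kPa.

68.9 kPa

K_a = (1 − sin φ)/(1 + sin φ) = 0.4185.
σ_v = γz + q = 20.8 × 5.9 + 42 = 164.7 kPa.
σ_h = K_a σ_v = 0.4185 × 164.7 = 68.94 kPa.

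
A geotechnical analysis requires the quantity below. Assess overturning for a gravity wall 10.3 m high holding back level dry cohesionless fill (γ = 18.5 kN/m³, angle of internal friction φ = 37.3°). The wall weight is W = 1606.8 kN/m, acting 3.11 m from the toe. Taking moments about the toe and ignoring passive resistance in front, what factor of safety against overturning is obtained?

6.05

K_a = tan²(45° − 37.3°/2) = 0.2453.
P_a = ½K_aγH² = 0.5×0.2453×18.5×10.3² = 240.8 kN/m, acting at H/3 = 3.433 m above the base.
Overturning moment M_o = P_a × H/3 = 240.8 × 3.433 = 826.6.
Resisting moment M_r = W × 3.11 = 1606.8 × 3.11 = 4997.
FS_overturning = M_r/M_o = 4997/826.6 = 6.045.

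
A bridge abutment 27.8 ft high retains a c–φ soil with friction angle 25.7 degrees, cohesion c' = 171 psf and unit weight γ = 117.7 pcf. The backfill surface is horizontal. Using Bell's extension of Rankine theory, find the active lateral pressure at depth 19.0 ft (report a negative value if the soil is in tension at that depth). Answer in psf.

668 psf

K_a = (1 − sin φ)/(1 + sin φ) = 0.3950.
σ_a = K_a γ z − 2c√K_a = 0.3950×117.7×19.0 − 2×171×0.6285 = 668.5 psf.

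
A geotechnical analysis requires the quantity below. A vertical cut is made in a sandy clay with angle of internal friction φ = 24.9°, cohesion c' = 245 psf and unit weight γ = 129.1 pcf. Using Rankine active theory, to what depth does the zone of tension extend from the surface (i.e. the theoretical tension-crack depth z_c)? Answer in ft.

5.95 ft

K_a = tan²(45° − 24.9°/2) = 0.4074; √K_a = 0.6383.
The active pressure is zero where K_a γ z = 2c√K_a, so z_c = 2c/(γ√K_a) = 2×245/(129.1×0.6383) = 5.946 ft.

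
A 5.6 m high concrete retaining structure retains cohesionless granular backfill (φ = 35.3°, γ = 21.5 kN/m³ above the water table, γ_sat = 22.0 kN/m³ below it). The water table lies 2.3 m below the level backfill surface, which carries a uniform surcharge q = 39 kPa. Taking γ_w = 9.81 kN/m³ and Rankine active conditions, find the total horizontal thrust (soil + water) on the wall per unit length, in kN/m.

188 kN/m

K_a = tan²(45° − φ/2) = 0.2675.
γ' = 22.0 − 9.81 = 12.19 kN/m³. h₂ = H − d_w = 3.3 m.
σ'_h: at surface K_a·q = 10.43; at WT K_a(q+γd_w) = 23.66; at base K_a(q+γd_w+γ'h₂) = 34.43 kPa.
P₁ = ½(10.43+23.66)×2.3 = 39.21; P₂ = ½(23.66+34.43)×3.3 = 95.85; P_w = ½γ_w h₂² = 53.42.
Total = 39.21+95.85+53.42 = 188.5 kN/m.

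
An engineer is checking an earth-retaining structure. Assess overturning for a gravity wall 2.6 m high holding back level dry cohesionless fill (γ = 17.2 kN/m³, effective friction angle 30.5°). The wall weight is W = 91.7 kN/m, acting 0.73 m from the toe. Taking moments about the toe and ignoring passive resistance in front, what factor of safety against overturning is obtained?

K_a = tan²(45° − 30.5°/2) = 0.3267.
P_a = ½K_aγH² = 0.5×0.3267×17.2×2.6² = 18.99 kN/m, acting at H/3 = 0.8667 m above the base.
Overturning moment M_o = P_a × H/3 = 18.99 × 0.8667 = 16.46.
Resisting moment M_r = W × 0.73 = 91.7 × 0.73 = 66.94.
FS_overturning = M_r/M_o = 66.94/16.46 = 4.067.

4.07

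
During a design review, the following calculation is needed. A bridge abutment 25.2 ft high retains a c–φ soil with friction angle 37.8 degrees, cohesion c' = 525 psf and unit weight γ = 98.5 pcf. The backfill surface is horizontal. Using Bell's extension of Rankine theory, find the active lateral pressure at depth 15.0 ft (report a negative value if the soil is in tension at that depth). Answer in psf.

K_a = (1 − sin φ)/(1 + sin φ) = 0.2400.
σ_a = K_a γ z − 2c√K_a = 0.2400×98.5×15.0 − 2×525×0.4899 = -159.8 psf.

-160 psf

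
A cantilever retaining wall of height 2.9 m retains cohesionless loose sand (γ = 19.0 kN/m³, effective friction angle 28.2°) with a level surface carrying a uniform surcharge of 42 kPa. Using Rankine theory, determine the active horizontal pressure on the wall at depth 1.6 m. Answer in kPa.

K_a = (1 − sin φ)/(1 + sin φ) = 0.3582.
σ_v = γz + q = 19.0 × 1.6 + 42 = 72.40 kPa.
σ_h = K_a σ_v = 0.3582 × 72.40 = 25.93 kPa.

25.9 kPa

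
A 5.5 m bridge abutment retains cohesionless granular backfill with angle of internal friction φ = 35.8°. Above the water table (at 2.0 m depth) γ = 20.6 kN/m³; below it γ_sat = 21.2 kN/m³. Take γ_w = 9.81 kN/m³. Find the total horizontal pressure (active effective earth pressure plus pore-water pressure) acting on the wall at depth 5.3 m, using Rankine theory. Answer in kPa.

K_a = (1 − sin φ)/(1 + sin φ) = 0.2619.
γ' = 21.2 − 9.81 = 11.39 kN/m³.
Effective vertical stress at 5.3 m: σ'_v = 20.6×2.0 + 11.39×3.30 = 78.79 kPa.
σ'_h = K_a σ'_v = 0.2619 × 78.79 = 20.63 kPa; u = γ_w × 3.30 = 32.37 kPa.
Total σ_h = 20.63 + 32.37 = 53.00 kPa.

53.0 kPa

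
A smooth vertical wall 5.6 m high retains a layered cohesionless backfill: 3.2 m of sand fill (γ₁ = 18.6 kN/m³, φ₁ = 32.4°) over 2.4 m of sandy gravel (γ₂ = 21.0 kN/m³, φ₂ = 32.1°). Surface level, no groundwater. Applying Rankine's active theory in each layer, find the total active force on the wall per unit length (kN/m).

91.0 kN/m

K_a1 = tan²(45°−32.4°/2) = 0.3022; K_a2 = tan²(45°−32.1°/2) = 0.3060.
Layer 1: σ at base = K_a1 γ₁ h₁ = 17.99 kPa; P₁ = ½×17.99×3.2 = 28.78.
Layer 2: σ_v at top = γ₁h₁ = 59.52; σ_h top = K_a2×59.52 = 18.21; σ_h base = K_a2×(59.52+21.0×2.4) = 33.64.
P₂ = ½(18.21+33.64)×2.4 = 62.22. Total P_a = 28.78+62.22 = 91.00 kN/m.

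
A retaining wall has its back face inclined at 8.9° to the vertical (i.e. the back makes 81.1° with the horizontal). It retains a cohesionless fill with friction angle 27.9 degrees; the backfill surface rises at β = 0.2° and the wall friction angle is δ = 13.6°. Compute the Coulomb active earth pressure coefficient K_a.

0.397

K_a = sin²(α+φ) / [sin²α · sin(α−δ) · (1 + √{sin(φ+δ)sin(φ−β) / (sin(α−δ)sin(α+β))})²].
With α = 81.1°, φ = 27.9°, δ = 13.6°, β = 0.2°: K_a = 0.3968.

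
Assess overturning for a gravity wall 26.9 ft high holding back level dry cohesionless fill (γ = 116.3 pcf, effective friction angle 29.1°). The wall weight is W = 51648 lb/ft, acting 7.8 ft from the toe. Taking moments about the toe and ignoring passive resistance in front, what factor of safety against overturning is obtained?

K_a = tan²(45° − 29.1°/2) = 0.3456.
P_a = ½K_aγH² = 0.5×0.3456×116.3×26.9² = 14540 lb/ft, acting at H/3 = 8.967 ft above the base.
Overturning moment M_o = P_a × H/3 = 14540 × 8.967 = 130400.
Resisting moment M_r = W × 7.8 = 51648 × 7.8 = 402900.
FS_overturning = M_r/M_o = 402900/130400 = 3.090.

3.09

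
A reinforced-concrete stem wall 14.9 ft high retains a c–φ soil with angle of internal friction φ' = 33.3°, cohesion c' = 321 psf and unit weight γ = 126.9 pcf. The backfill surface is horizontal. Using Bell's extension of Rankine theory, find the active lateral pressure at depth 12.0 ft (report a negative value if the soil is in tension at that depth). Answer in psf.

96.9 psf

K_a = (1 − sin φ)/(1 + sin φ) = 0.2911.
σ_a = K_a γ z − 2c√K_a = 0.2911×126.9×12.0 − 2×321×0.5396 = 96.94 psf.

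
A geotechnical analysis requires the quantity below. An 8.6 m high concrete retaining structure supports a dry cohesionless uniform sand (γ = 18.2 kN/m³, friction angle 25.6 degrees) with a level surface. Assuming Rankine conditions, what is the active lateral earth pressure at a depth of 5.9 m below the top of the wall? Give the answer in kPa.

42.6 kPa

K_a = (1 − sin φ)/(1 + sin φ) = 0.3966.
σ_h = K_a γ z = 0.3966 × 18.2 × 5.9 = 42.58 kPa.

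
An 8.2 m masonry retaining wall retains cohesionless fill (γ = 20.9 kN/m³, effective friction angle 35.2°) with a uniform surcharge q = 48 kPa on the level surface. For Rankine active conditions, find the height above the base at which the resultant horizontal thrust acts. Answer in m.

K_a = 0.2687.
Triangular part P₁ = ½K_aγH² = 188.8 at H/3 = 2.733 m; rectangular part P₂ = K_a q H = 105.8 at H/2 = 4.100 m.
ȳ = (P₁·2.733 + P₂·4.100)/(P₁+P₂) = 3.224 m.

3.22 m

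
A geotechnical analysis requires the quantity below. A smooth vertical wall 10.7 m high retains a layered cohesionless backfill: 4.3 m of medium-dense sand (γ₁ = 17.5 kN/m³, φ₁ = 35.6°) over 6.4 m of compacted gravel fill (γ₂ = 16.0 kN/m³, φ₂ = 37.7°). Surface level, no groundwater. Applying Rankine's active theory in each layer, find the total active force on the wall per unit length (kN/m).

238 kN/m

K_a1 = tan²(45°−35.6°/2) = 0.2641; K_a2 = tan²(45°−37.7°/2) = 0.2411.
Layer 1: σ at base = K_a1 γ₁ h₁ = 19.88 kPa; P₁ = ½×19.88×4.3 = 42.73.
Layer 2: σ_v at top = γ₁h₁ = 75.25; σ_h top = K_a2×75.25 = 18.14; σ_h base = K_a2×(75.25+16.0×6.4) = 42.82.
P₂ = ½(18.14+42.82)×6.4 = 195.1. Total P_a = 42.73+195.1 = 237.8 kN/m.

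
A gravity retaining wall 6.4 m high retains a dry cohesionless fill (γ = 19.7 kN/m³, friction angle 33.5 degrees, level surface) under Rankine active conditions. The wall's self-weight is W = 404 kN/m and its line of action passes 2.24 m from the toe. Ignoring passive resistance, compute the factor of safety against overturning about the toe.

3.64

K_a = tan²(45° − 33.5°/2) = 0.2887.
P_a = ½K_aγH² = 0.5×0.2887×19.7×6.4² = 116.5 kN/m, acting at H/3 = 2.133 m above the base.
Overturning moment M_o = P_a × H/3 = 116.5 × 2.133 = 248.5.
Resisting moment M_r = W × 2.24 = 404 × 2.24 = 905.0.
FS_overturning = M_r/M_o = 905.0/248.5 = 3.642.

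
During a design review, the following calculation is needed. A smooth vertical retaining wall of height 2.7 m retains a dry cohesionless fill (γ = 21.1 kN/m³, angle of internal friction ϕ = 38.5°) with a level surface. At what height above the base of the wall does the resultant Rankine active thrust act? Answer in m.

K_a = 0.2327.
The pressure distribution is triangular, so the resultant acts at H/3 above the base = 2.7/3 = 0.9000 m.

0.900 m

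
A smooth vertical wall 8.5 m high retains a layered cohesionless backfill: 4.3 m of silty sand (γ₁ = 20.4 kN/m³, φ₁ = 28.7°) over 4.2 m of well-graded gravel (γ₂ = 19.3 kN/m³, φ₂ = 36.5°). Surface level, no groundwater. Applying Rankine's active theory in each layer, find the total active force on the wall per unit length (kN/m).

K_a1 = tan²(45°−28.7°/2) = 0.3511; K_a2 = tan²(45°−36.5°/2) = 0.2541.
Layer 1: σ at base = K_a1 γ₁ h₁ = 30.80 kPa; P₁ = ½×30.80×4.3 = 66.23.
Layer 2: σ_v at top = γ₁h₁ = 87.72; σ_h top = K_a2×87.72 = 22.29; σ_h base = K_a2×(87.72+19.3×4.2) = 42.88.
P₂ = ½(22.29+42.88)×4.2 = 136.8. Total P_a = 66.23+136.8 = 203.1 kN/m.

203 kN/m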